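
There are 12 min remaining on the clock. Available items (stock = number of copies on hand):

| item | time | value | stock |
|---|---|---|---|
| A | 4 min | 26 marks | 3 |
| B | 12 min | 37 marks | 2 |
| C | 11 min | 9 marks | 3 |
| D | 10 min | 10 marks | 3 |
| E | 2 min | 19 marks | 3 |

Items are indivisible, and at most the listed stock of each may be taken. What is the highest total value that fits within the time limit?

Top feasible selections:
- 2×A + 2×E: time 12, value 90
- 1×A + 3×E: time 10, value 83
- 3×A: time 12, value 78
- 2×A + 1×E: time 10, value 71
Best: 90 marks.

90 marks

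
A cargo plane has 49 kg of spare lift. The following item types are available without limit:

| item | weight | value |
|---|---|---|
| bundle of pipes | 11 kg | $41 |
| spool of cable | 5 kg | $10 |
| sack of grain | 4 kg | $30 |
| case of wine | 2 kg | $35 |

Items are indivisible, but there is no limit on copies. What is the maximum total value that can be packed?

Best value-per-unit is case of wine at 35/2, and filling with it alone uses weight 24×2=48. No mix of the others beats 24×35 = 840.

$840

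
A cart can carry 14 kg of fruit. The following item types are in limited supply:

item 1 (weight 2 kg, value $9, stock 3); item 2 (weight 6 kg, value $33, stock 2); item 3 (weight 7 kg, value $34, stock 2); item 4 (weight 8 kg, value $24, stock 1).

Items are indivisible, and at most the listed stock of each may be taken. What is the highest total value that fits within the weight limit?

Top feasible selections:
- 1×item 1 + 2×item 2: weight 14, value 75
- 2×item 3: weight 14, value 68
- 1×item 2 + 1×item 3: weight 13, value 67
- 2×item 2: weight 12, value 66
Best: $75.

$75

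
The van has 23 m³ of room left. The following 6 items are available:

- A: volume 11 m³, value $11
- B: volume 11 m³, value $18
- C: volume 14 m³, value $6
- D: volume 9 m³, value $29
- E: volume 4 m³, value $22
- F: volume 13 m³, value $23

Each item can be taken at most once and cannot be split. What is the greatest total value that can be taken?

$52

Check high-value combinations within 23 m³:
- D+F: volume 9+13=22, value 29+23=52
- D+E: volume 9+4=13, value 29+22=51
- B+D: volume 11+9=20, value 18+29=47
Best: $52.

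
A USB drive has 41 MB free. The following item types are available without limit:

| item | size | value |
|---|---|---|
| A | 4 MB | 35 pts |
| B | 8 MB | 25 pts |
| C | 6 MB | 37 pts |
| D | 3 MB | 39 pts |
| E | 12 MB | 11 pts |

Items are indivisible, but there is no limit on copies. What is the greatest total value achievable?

Best value-per-unit is D at 39/3, and filling with it alone uses size 13×3=39. No mix of the others beats 13×39 = 507.

507 pts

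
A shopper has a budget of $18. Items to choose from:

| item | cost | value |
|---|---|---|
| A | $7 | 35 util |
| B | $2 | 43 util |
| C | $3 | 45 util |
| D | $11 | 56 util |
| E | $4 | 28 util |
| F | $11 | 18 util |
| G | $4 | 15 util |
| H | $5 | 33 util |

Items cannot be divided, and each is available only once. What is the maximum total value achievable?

164 util

Check high-value combinations within $18:
- B+C+E+G+H: cost 2+3+4+4+5=18, value 43+45+28+15+33=164
- A+B+C+H: cost 7+2+3+5=17, value 35+43+45+33=156
- A+B+C+E: cost 7+2+3+4=16, value 35+43+45+28=151
- B+C+E+H: cost 2+3+4+5=14, value 43+45+28+33=149
Best: 164 util.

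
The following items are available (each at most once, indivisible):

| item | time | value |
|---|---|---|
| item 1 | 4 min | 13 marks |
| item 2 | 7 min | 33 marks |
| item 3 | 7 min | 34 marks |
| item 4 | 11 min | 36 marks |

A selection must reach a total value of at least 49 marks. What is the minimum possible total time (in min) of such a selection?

Subsets with value ≥ 49, sorted by total time:
- item 2+item 3: time 14, value 67
- item 1+item 4: time 15, value 49
- item 1+item 2+item 3: time 18, value 80
Minimum time: 14 min.

14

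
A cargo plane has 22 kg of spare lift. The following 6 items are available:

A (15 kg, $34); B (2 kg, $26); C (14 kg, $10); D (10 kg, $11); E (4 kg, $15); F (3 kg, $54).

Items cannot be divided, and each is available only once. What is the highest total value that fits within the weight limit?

This is a 0/1 knapsack; check combinations near the capacity.
- A+B+F: weight 15+2+3=20, value 34+26+54=114
- B+D+E+F: weight 2+10+4+3=19, value 26+11+15+54=106
- A+E+F: weight 15+4+3=22, value 34+15+54=103
Best: $114.

$114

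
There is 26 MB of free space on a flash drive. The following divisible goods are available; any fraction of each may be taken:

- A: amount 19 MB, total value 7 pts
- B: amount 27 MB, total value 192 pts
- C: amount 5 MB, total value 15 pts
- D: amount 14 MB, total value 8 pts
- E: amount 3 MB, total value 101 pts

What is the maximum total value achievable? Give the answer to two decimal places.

264.56

Take in order of value per unit:
- E (101/3 per unit): all 3 → value 101, running total 101.00
- B (192/27 per unit): 23 of 27 → value 23×192/27 = 163.5556, running total 264.56
Total 264.56.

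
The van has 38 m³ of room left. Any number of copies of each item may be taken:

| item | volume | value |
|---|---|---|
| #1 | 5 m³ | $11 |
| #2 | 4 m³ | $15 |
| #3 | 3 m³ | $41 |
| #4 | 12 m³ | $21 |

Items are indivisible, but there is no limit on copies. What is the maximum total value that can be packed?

Best value-per-unit is #3 at 41/3, and filling with it alone uses volume 12×3=36. No mix of the others beats 12×41 = 492.

$492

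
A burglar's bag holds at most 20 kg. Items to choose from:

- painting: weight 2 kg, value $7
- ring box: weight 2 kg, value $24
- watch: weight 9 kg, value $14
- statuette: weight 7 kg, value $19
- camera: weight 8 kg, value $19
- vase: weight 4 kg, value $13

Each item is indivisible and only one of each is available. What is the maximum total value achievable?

$69

Check high-value combinations within 20 kg:
- painting+ring box+statuette+camera: weight 2+2+7+8=19, value 7+24+19+19=69
- painting+ring box+watch+statuette: weight 2+2+9+7=20, value 7+24+14+19=64
- painting+ring box+statuette+vase: weight 2+2+7+4=15, value 7+24+19+13=63
- painting+ring box+camera+vase: weight 2+2+8+4=16, value 7+24+19+13=63
Best: $69.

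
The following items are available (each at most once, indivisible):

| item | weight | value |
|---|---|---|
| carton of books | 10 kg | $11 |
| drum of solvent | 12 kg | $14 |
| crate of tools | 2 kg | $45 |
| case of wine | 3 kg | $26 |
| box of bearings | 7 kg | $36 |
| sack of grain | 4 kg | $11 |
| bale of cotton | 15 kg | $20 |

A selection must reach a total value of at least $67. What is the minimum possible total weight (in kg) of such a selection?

5

Subsets with value ≥ 67, sorted by total weight:
- crate of tools+case of wine: weight 5, value 71
- crate of tools+case of wine+sack of grain: weight 9, value 82
- crate of tools+box of bearings: weight 9, value 81
Minimum weight: 5 kg.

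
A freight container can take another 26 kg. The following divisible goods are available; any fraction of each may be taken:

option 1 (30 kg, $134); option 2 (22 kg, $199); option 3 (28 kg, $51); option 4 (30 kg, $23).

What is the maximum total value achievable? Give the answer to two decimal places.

Take in order of value per unit:
- option 2 (199/22 per unit): all 22 → value 199, running total 199.00
- option 1 (134/30 per unit): 4 of 30 → value 4×134/30 = 17.8667, running total 216.87
Total 216.87.

216.87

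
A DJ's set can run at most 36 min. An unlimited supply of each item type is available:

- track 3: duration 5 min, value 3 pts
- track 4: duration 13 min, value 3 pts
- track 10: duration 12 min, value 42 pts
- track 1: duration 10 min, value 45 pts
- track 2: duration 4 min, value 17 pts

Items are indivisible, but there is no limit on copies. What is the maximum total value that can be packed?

Best value-per-unit is track 1 at 45/10; filling with it alone gives 3×45 = 135.
Optimal mix: 2×track 1 + 4×track 2 → duration 36, value 158.

158 pts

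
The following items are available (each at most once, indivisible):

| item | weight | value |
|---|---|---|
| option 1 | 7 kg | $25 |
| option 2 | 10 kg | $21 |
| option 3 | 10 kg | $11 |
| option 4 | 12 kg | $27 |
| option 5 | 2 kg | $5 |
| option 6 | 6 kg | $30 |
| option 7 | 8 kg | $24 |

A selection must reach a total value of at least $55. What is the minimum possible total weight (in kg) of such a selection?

13

Subsets with value ≥ 55, sorted by total weight:
- option 1+option 6: weight 13, value 55
- option 1+option 5+option 6: weight 15, value 60
- option 5+option 6+option 7: weight 16, value 59
Minimum weight: 13 kg.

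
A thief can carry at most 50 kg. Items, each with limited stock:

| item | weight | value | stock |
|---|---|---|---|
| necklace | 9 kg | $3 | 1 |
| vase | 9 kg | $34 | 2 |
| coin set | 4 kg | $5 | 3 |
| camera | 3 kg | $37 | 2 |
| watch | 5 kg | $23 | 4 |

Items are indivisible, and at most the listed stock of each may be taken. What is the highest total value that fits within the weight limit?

Best selections within weight 50 and stock limits:
- 2×vase + 1×coin set + 2×camera + 4×watch: weight 48, value 239
- 2×vase + 2×camera + 4×watch: weight 44, value 234
Best: $239.

$239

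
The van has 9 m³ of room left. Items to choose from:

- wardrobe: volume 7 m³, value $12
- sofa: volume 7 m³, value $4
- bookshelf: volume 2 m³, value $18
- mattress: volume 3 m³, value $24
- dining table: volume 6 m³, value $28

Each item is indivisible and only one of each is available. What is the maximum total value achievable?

$52

Check high-value combinations within 9 m³:
- mattress+dining table: volume 3+6=9, value 24+28=52
- bookshelf+dining table: volume 2+6=8, value 18+28=46
- bookshelf+mattress: volume 2+3=5, value 18+24=42
- wardrobe+bookshelf: volume 7+2=9, value 12+18=30
- dining table: volume 6, value 28
Best: $52.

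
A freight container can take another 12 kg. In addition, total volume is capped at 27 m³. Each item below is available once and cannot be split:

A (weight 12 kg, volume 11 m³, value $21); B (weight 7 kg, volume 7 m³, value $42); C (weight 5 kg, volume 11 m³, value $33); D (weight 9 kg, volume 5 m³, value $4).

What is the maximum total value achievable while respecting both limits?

$75

Feasible sets respecting both limits:
- B+C: weight 12, volume 18, value 75
- B: weight 7, volume 7, value 42
- C: weight 5, volume 11, value 33
- A: weight 12, volume 11, value 21
Best: $75.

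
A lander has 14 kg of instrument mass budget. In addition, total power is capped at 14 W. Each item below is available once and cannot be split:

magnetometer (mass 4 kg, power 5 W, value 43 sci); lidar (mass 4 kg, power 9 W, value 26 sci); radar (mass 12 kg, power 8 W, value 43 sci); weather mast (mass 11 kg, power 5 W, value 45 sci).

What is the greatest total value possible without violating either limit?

69 sci

Feasible sets respecting both limits:
- magnetometer+lidar: mass 8, power 14, value 69
- weather mast: mass 11, power 5, value 45
- magnetometer: mass 4, power 5, value 43
- radar: mass 12, power 8, value 43
Best: 69 sci.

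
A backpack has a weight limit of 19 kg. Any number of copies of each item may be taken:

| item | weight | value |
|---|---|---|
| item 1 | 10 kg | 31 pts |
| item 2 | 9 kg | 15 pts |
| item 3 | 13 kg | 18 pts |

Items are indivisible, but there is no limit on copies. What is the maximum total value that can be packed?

Best value-per-unit is item 1 at 31/10; filling with it alone gives 1×31 = 31.
Optimal mix: 1×item 1 + 1×item 2 → weight 19, value 46.

46 pts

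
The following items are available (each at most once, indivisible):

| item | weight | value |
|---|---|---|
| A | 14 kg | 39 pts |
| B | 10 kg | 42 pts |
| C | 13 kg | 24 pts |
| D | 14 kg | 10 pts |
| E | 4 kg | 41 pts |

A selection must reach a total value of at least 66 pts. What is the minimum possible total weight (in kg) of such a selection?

Subsets with value ≥ 66, sorted by total weight:
- B+E: weight 14, value 83
- A+E: weight 18, value 80
- B+C: weight 23, value 66
Minimum weight: 14 kg.

14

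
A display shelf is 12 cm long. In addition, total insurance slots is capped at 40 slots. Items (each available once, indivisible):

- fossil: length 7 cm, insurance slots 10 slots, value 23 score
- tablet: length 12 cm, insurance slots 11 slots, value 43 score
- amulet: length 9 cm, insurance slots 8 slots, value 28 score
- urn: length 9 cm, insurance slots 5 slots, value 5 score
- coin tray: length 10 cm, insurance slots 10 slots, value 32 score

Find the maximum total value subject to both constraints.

Feasible sets respecting both limits:
- tablet: length 12, insurance slots 11, value 43
- coin tray: length 10, insurance slots 10, value 32
- amulet: length 9, insurance slots 8, value 28
- fossil: length 7, insurance slots 10, value 23
Best: 43 score.

43 score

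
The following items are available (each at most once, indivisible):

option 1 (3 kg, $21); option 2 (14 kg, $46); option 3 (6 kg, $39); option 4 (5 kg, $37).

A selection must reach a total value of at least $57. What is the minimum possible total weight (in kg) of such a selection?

8

Subsets with value ≥ 57, sorted by total weight:
- option 1+option 4: weight 8, value 58
- option 1+option 3: weight 9, value 60
- option 3+option 4: weight 11, value 76
Minimum weight: 8 kg.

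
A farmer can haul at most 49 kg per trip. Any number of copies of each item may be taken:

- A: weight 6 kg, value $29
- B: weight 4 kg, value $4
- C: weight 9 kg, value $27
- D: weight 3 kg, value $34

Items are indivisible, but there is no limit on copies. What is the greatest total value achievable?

$544

Best value-per-unit is D at 34/3, and filling with it alone uses weight 16×3=48. No mix of the others beats 16×34 = 544.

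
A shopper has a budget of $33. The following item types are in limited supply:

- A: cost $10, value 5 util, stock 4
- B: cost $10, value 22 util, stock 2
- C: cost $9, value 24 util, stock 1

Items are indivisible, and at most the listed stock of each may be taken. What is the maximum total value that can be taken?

Top feasible selections:
- 2×B + 1×C: cost 29, value 68
- 1×A + 1×B + 1×C: cost 29, value 51
- 1×A + 2×B: cost 30, value 49
- 1×B + 1×C: cost 19, value 46
Best: 68 util.

68 util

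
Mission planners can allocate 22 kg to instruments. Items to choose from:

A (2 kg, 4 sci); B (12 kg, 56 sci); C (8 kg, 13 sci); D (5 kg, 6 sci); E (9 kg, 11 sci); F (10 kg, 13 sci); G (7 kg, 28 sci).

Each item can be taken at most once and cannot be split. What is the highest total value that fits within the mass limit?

Check high-value combinations within 22 kg:
- A+B+G: mass 2+12+7=21, value 4+56+28=88
- B+G: mass 12+7=19, value 56+28=84
- A+B+C: mass 2+12+8=22, value 4+56+13=73
Best: 88 sci.

88 sci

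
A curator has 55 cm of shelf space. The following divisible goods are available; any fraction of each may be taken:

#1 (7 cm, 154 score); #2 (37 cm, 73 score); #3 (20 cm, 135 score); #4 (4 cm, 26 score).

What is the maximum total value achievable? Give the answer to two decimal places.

362.35

Take in order of value per unit:
- #1 (154/7 per unit): all 7 → value 154, running total 154.00
- #3 (135/20 per unit): all 20 → value 135, running total 289.00
- #4 (26/4 per unit): all 4 → value 26, running total 315.00
- #2 (73/37 per unit): 24 of 37 → value 24×73/37 = 47.3514, running total 362.35
Total 362.35.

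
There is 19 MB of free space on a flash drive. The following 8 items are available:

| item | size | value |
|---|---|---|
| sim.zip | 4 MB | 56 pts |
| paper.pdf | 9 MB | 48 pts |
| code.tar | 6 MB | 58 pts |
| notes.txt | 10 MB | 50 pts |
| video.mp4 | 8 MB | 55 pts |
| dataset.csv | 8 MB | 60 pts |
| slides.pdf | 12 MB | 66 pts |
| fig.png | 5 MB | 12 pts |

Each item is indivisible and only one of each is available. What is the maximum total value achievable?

Check high-value combinations within 19 MB:
- sim.zip+code.tar+dataset.csv: size 4+6+8=18, value 56+58+60=174
- sim.zip+code.tar+video.mp4: size 4+6+8=18, value 56+58+55=169
- sim.zip+paper.pdf+code.tar: size 4+9+6=19, value 56+48+58=162
- code.tar+dataset.csv+fig.png: size 6+8+5=19, value 58+60+12=130
Best: 174 pts.

174 pts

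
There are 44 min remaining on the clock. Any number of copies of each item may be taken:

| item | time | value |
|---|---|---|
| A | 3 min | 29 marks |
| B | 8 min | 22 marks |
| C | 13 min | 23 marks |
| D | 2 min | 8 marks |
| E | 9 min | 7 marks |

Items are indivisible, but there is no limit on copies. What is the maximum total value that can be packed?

Best value-per-unit is A at 29/3; filling with it alone gives 14×29 = 406.
Optimal mix: 14×A + 1×D → time 44, value 414.

414 marks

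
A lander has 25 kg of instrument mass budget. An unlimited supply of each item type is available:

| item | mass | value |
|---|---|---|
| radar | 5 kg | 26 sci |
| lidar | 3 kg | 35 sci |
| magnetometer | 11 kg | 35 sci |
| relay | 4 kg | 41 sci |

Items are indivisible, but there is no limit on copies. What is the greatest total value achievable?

Best value-per-unit is lidar at 35/3; filling with it alone gives 8×35 = 280.
Optimal mix: 7×lidar + 1×relay → mass 25, value 286.

286 sci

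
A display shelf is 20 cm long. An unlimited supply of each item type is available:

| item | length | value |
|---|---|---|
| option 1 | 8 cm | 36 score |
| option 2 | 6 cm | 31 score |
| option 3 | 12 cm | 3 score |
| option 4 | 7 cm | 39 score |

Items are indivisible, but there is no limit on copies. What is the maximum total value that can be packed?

Best value-per-unit is option 4 at 39/7; filling with it alone gives 2×39 = 78.
Optimal mix: 1×option 2 + 2×option 4 → length 20, value 109.

109 score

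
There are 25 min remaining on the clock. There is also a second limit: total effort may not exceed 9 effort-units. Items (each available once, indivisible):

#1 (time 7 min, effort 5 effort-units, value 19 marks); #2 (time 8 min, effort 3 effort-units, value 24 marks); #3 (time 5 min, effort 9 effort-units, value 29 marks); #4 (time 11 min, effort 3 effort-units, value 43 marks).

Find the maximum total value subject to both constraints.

Feasible sets respecting both limits:
- #2+#4: time 19, effort 6, value 67
- #1+#4: time 18, effort 8, value 62
- #1+#2: time 15, effort 8, value 43
- #4: time 11, effort 3, value 43
Best: 67 marks.

67 marks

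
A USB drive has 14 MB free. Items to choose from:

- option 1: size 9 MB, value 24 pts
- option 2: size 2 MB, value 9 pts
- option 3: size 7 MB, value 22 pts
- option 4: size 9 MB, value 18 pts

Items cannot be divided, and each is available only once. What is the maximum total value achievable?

33 pts

This is a 0/1 knapsack; check combinations near the capacity.
- option 1+option 2: size 9+2=11, value 24+9=33
- option 2+option 3: size 2+7=9, value 9+22=31
- option 2+option 4: size 2+9=11, value 9+18=27
- option 1: size 9, value 24
Best: 33 pts.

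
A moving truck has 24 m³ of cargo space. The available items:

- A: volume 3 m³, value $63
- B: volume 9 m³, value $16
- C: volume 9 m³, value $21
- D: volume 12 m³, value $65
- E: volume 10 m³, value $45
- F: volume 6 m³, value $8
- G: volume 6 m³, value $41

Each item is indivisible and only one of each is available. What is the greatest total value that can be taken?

This is a 0/1 knapsack; check combinations near the capacity.
- A+D+G: volume 3+12+6=21, value 63+65+41=169
- A+E+G: volume 3+10+6=19, value 63+45+41=149
- A+C+D: volume 3+9+12=24, value 63+21+65=149
- A+B+D: volume 3+9+12=24, value 63+16+65=144
Best: $169.

$169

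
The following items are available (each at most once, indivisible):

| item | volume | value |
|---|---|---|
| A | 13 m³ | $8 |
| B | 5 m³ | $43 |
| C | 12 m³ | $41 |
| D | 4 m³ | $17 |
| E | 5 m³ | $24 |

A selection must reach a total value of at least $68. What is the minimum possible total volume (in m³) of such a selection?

Subsets with value ≥ 68, sorted by total volume:
- B+D+E: volume 14, value 84
- B+C: volume 17, value 84
- B+C+D: volume 21, value 101
- C+D+E: volume 21, value 82
Minimum volume: 14 m³.

14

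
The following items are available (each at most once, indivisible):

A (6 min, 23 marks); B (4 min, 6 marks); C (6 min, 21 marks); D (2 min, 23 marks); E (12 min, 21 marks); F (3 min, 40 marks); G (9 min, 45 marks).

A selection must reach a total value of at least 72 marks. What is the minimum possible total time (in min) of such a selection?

Subsets with value ≥ 72, sorted by total time:
- A+D+F: time 11, value 86
- C+D+F: time 11, value 84
- F+G: time 12, value 85
Minimum time: 11 min.

11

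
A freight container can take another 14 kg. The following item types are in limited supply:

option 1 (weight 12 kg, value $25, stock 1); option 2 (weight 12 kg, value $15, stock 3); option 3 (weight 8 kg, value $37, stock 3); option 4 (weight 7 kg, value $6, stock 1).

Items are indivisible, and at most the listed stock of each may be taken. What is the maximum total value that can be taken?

Best selections within weight 14 and stock limits:
- 1×option 3: weight 8, value 37
- 1×option 1: weight 12, value 25
- 1×option 2: weight 12, value 15
Best: $37.

$37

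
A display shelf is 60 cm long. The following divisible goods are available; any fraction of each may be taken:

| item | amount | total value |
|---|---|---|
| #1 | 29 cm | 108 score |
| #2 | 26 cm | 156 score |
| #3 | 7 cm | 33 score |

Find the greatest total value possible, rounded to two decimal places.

289.55

Take in order of value per unit:
- #2 (156/26 per unit): all 26 → value 156, running total 156.00
- #3 (33/7 per unit): all 7 → value 33, running total 189.00
- #1 (108/29 per unit): 27 of 29 → value 27×108/29 = 100.5517, running total 289.55
Total 289.55.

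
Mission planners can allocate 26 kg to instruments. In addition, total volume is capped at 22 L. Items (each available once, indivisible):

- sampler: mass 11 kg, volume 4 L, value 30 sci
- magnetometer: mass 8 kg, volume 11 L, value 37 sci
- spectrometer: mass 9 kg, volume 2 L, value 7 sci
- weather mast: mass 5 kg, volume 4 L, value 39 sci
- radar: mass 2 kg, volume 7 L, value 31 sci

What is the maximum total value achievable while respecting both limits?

107 sci

Feasible sets respecting both limits:
- magnetometer+weather mast+radar: mass 15, volume 22, value 107
- sampler+magnetometer+weather mast: mass 24, volume 19, value 106
- sampler+weather mast+radar: mass 18, volume 15, value 100
- sampler+magnetometer+radar: mass 21, volume 22, value 98
Best: 107 sci.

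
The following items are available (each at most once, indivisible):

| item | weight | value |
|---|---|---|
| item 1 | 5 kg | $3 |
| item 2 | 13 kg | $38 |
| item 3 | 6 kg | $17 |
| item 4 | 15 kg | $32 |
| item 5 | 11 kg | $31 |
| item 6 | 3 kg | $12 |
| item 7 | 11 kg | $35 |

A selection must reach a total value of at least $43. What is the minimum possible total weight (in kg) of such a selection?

Subsets with value ≥ 43, sorted by total weight:
- item 6+item 7: weight 14, value 47
- item 5+item 6: weight 14, value 43
- item 2+item 6: weight 16, value 50
Minimum weight: 14 kg.

14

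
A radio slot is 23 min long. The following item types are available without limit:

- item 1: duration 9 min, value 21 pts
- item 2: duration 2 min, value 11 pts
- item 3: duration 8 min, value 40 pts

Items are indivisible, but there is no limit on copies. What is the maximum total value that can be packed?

121 pts

Best value-per-unit is item 2 at 11/2, and filling with it alone uses duration 11×2=22. No mix of the others beats 11×11 = 121.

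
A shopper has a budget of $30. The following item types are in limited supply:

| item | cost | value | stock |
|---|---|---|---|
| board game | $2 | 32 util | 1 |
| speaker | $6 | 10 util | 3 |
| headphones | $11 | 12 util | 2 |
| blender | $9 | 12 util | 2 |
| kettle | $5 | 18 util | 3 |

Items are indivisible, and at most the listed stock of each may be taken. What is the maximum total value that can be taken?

Best selections within cost 30 and stock limits:
- 1×board game + 2×speaker + 3×kettle: cost 29, value 106
- 1×board game + 1×blender + 3×kettle: cost 26, value 98
Best: 106 util.

106 util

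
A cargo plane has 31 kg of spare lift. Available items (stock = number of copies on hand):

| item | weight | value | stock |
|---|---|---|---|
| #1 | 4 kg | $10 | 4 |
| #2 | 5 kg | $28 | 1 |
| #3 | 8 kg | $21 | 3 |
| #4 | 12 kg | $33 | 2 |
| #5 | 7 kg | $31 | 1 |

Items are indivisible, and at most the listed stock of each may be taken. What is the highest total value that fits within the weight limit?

Best selections within weight 31 and stock limits:
- 1×#1 + 1×#2 + 1×#4 + 1×#5: weight 28, value 102
- 1×#2 + 2×#3 + 1×#5: weight 28, value 101
- 2×#1 + 1×#2 + 1×#3 + 1×#5: weight 28, value 100
Best: $102.

$102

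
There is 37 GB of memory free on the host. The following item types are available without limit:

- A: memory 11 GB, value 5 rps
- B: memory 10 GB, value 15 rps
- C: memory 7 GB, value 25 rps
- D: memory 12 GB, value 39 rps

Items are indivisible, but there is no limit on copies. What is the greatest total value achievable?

Best value-per-unit is C at 25/7, and filling with it alone uses memory 5×7=35. No mix of the others beats 5×25 = 125.

125 rps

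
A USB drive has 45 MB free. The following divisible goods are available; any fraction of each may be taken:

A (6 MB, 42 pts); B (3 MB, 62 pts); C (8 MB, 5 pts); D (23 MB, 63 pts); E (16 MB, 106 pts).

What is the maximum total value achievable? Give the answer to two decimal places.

264.78

Take in order of value per unit:
- B (62/3 per unit): all 3 → value 62, running total 62.00
- A (42/6 per unit): all 6 → value 42, running total 104.00
- E (106/16 per unit): all 16 → value 106, running total 210.00
- D (63/23 per unit): 20 of 23 → value 20×63/23 = 54.7826, running total 264.78
Total 264.78.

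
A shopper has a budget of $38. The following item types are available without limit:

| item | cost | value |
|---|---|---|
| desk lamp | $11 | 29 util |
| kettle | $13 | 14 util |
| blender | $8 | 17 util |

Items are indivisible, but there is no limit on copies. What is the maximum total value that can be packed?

Best value-per-unit is desk lamp at 29/11; filling with it alone gives 3×29 = 87.
Optimal mix: 2×desk lamp + 2×blender → cost 38, value 92.

92 util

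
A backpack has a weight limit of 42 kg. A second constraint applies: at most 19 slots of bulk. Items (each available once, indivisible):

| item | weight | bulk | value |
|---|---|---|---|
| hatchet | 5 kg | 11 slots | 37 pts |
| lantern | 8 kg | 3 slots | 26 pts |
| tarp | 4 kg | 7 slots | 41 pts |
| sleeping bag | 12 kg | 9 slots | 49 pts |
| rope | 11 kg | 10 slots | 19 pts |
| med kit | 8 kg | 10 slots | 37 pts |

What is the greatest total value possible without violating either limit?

116 pts

Feasible sets respecting both limits:
- lantern+tarp+sleeping bag: weight 24, bulk 19, value 116
- tarp+sleeping bag: weight 16, bulk 16, value 90
- sleeping bag+med kit: weight 20, bulk 19, value 86
- hatchet+tarp: weight 9, bulk 18, value 78
Best: 116 pts.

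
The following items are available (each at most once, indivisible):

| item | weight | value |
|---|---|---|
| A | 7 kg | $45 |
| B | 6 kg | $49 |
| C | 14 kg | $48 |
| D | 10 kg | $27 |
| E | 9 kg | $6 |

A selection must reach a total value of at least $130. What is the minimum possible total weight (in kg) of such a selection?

Subsets with value ≥ 130, sorted by total weight:
- A+B+C: weight 27, value 142
- A+B+C+E: weight 36, value 148
Minimum weight: 27 kg.

27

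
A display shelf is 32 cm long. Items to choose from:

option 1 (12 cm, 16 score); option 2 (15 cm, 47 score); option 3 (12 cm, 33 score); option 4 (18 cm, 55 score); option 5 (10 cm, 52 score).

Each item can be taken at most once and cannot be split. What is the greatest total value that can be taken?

107 score

Check high-value combinations within 32 cm:
- option 4+option 5: length 18+10=28, value 55+52=107
- option 2+option 5: length 15+10=25, value 47+52=99
- option 3+option 4: length 12+18=30, value 33+55=88
Best: 107 score.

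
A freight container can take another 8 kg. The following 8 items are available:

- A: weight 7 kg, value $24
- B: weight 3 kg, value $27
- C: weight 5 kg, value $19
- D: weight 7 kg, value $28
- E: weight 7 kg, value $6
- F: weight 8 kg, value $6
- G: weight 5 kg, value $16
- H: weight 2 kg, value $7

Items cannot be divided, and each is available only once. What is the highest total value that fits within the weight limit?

$46

Check high-value combinations within 8 kg:
- B+C: weight 3+5=8, value 27+19=46
- B+G: weight 3+5=8, value 27+16=43
- B+H: weight 3+2=5, value 27+7=34
- D: weight 7, value 28
Best: $46.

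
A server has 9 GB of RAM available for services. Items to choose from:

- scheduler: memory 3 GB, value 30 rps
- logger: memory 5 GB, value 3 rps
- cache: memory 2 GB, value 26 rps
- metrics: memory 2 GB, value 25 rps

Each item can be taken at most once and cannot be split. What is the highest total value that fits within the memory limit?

Check high-value combinations within 9 GB:
- scheduler+cache+metrics: memory 3+2+2=7, value 30+26+25=81
- scheduler+cache: memory 3+2=5, value 30+26=56
- scheduler+metrics: memory 3+2=5, value 30+25=55
Best: 81 rps.

81 rps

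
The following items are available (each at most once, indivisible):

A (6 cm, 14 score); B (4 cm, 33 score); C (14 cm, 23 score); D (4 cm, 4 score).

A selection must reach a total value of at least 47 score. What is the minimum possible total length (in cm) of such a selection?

Subsets with value ≥ 47, sorted by total length:
- A+B: length 10, value 47
- A+B+D: length 14, value 51
Minimum length: 10 cm.

10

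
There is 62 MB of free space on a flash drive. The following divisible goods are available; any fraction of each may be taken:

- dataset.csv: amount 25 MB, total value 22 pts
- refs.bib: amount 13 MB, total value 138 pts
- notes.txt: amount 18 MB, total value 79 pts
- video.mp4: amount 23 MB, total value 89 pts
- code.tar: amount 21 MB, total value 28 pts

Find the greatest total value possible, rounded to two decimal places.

316.67

Take in order of value per unit:
- refs.bib (138/13 per unit): all 13 → value 138, running total 138.00
- notes.txt (79/18 per unit): all 18 → value 79, running total 217.00
- video.mp4 (89/23 per unit): all 23 → value 89, running total 306.00
- code.tar (28/21 per unit): 8 of 21 → value 8×28/21 = 10.6667, running total 316.67
Total 316.67.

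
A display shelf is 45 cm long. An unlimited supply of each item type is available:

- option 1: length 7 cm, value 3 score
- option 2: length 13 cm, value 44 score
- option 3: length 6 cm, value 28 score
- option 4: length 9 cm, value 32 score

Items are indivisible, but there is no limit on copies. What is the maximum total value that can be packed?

Best value-per-unit is option 3 at 28/6; filling with it alone gives 7×28 = 196.
Optimal mix: 6×option 3 + 1×option 4 → length 45, value 200.

200 score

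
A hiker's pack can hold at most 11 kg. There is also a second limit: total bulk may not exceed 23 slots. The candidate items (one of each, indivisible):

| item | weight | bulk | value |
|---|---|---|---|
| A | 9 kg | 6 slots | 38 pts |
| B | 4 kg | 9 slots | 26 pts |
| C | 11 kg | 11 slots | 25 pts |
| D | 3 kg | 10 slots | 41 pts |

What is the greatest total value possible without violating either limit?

Feasible sets respecting both limits:
- B+D: weight 7, bulk 19, value 67
- D: weight 3, bulk 10, value 41
- A: weight 9, bulk 6, value 38
- B: weight 4, bulk 9, value 26
Best: 67 pts.

67 pts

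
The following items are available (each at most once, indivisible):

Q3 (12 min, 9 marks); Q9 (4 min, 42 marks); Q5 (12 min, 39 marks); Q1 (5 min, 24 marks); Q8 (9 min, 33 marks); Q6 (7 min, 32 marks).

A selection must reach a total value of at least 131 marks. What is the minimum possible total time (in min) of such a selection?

Subsets with value ≥ 131, sorted by total time:
- Q9+Q1+Q8+Q6: time 25, value 131
- Q9+Q5+Q1+Q6: time 28, value 137
- Q9+Q5+Q1+Q8: time 30, value 138
Minimum time: 25 min.

25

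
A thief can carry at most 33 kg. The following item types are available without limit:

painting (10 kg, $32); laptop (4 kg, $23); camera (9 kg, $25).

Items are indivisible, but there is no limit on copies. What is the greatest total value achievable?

$184

Best value-per-unit is laptop at 23/4, and filling with it alone uses weight 8×4=32. No mix of the others beats 8×23 = 184.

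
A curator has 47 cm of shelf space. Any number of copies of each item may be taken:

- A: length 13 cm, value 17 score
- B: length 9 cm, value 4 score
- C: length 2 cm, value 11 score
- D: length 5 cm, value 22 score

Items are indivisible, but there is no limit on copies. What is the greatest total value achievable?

253 score

Best value-per-unit is C at 11/2, and filling with it alone uses length 23×2=46. No mix of the others beats 23×11 = 253.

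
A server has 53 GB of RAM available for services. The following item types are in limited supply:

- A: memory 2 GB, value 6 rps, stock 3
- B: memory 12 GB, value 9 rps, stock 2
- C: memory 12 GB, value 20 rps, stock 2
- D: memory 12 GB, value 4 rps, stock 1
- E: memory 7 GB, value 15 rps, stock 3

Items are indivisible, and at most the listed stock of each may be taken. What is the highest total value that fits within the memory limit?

103 rps

Best selections within memory 53 and stock limits:
- 3×A + 2×C + 3×E: memory 51, value 103
- 2×A + 2×C + 3×E: memory 49, value 97
- 3×A + 1×B + 1×C + 3×E: memory 51, value 92
- 1×A + 2×C + 3×E: memory 47, value 91
Best: 103 rps.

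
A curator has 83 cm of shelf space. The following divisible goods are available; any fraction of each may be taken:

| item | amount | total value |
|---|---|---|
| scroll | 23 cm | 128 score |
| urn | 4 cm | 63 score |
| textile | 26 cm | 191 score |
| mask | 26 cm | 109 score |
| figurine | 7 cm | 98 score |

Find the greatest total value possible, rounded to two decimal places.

Take in order of value per unit:
- urn (63/4 per unit): all 4 → value 63, running total 63.00
- figurine (98/7 per unit): all 7 → value 98, running total 161.00
- textile (191/26 per unit): all 26 → value 191, running total 352.00
- scroll (128/23 per unit): all 23 → value 128, running total 480.00
- mask (109/26 per unit): 23 of 26 → value 23×109/26 = 96.4231, running total 576.42
Total 576.42.

576.42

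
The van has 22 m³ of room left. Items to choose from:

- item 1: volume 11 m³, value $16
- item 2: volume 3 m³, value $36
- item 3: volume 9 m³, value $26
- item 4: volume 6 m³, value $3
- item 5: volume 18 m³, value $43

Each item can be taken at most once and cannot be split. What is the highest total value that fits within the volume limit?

$79

Check high-value combinations within 22 m³:
- item 2+item 5: volume 3+18=21, value 36+43=79
- item 2+item 3+item 4: volume 3+9+6=18, value 36+26+3=65
- item 2+item 3: volume 3+9=12, value 36+26=62
Best: $79.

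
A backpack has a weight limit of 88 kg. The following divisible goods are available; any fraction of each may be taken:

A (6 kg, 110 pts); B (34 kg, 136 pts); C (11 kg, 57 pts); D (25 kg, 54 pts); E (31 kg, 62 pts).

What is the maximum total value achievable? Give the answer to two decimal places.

381.00

Take in order of value per unit:
- A (110/6 per unit): all 6 → value 110, running total 110.00
- C (57/11 per unit): all 11 → value 57, running total 167.00
- B (136/34 per unit): all 34 → value 136, running total 303.00
- D (54/25 per unit): all 25 → value 54, running total 357.00
- E (62/31 per unit): 12 of 31 → value 12×62/31 = 24.0000, running total 381.00
Total 381.00.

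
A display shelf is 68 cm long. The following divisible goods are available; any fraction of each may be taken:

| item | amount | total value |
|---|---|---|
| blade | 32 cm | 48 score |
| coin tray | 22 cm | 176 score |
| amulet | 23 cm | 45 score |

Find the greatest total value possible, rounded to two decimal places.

Take in order of value per unit:
- coin tray (176/22 per unit): all 22 → value 176, running total 176.00
- amulet (45/23 per unit): all 23 → value 45, running total 221.00
- blade (48/32 per unit): 23 of 32 → value 23×48/32 = 34.5000, running total 255.50
Total 255.50.

255.50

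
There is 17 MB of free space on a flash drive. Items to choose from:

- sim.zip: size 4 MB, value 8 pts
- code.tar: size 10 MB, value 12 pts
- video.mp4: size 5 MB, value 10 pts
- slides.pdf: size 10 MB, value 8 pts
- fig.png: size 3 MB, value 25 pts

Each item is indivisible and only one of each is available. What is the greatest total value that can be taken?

45 pts

Check high-value combinations within 17 MB:
- sim.zip+code.tar+fig.png: size 4+10+3=17, value 8+12+25=45
- sim.zip+video.mp4+fig.png: size 4+5+3=12, value 8+10+25=43
- sim.zip+slides.pdf+fig.png: size 4+10+3=17, value 8+8+25=41
Best: 45 pts.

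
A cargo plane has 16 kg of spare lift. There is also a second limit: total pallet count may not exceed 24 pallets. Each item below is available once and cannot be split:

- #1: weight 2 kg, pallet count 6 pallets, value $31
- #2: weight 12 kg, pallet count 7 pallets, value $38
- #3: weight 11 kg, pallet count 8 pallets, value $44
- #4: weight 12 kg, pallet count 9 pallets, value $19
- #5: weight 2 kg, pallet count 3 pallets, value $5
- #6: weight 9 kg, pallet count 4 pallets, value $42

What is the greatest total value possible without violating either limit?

$80

Feasible sets respecting both limits:
- #1+#3+#5: weight 15, pallet count 17, value 80
- #1+#5+#6: weight 13, pallet count 13, value 78
- #1+#3: weight 13, pallet count 14, value 75
- #1+#2+#5: weight 16, pallet count 16, value 74
Best: $80.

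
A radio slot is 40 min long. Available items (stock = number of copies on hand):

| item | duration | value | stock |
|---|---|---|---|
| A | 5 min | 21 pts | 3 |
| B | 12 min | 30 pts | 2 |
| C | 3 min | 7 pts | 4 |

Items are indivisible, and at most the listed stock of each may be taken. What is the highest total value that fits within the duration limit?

123 pts

Top feasible selections:
- 3×A + 2×B: duration 39, value 123
- 3×A + 1×B + 4×C: duration 39, value 121
Best: 123 pts.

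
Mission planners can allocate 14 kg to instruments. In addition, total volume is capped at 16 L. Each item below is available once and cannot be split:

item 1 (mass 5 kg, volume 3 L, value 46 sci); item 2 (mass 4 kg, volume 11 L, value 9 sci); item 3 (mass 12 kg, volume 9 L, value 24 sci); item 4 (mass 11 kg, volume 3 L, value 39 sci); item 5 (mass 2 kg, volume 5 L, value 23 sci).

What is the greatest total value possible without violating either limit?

Feasible sets respecting both limits:
- item 1+item 5: mass 7, volume 8, value 69
- item 4+item 5: mass 13, volume 8, value 62
- item 1+item 2: mass 9, volume 14, value 55
Best: 69 sci.

69 sci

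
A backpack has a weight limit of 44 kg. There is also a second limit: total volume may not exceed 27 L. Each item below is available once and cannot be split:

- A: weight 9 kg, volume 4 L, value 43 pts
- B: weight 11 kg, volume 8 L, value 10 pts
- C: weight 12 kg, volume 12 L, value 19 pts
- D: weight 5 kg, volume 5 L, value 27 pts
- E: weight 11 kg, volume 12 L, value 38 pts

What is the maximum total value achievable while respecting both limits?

Feasible sets respecting both limits:
- A+D+E: weight 25, volume 21, value 108
- A+B+E: weight 31, volume 24, value 91
- A+C+D: weight 26, volume 21, value 89
- A+E: weight 20, volume 16, value 81
Best: 108 pts.

108 pts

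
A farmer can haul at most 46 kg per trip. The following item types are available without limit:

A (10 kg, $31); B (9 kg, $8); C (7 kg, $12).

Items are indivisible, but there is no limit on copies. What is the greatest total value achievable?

$124

Best value-per-unit is A at 31/10, and filling with it alone uses weight 4×10=40. No mix of the others beats 4×31 = 124.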